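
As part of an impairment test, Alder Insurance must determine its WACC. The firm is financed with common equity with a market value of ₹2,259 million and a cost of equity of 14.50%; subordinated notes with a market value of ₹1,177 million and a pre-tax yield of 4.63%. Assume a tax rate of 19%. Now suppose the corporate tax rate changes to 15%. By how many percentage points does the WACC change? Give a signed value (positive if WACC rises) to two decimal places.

Current WACC:
Total capital V = 2259 + 1177 = 3436.
Equity: weight = 2259/3436 = 0.6575; cost = 14.5%.
Subordinated notes: weight = 1177/3436 = 0.3425; after-tax cost = 4.63% × (1 − 19%) = 3.7503%.
WACC = 0.6575 × 14.5000% + 0.3425 × 3.7503% = 10.8177%.
After the change:
Total capital V = 2259 + 1177 = 3436.
Equity: weight = 2259/3436 = 0.6575; cost = 14.5%.
Subordinated notes: weight = 1177/3436 = 0.3425; after-tax cost = 4.63% × (1 − 15%) = 3.9355%.
WACC = 0.6575 × 14.5000% + 0.3425 × 3.9355% = 10.8811%.
Change in WACC = 10.8811% − 10.8177% = 0.0634 pp.

+0.06 pp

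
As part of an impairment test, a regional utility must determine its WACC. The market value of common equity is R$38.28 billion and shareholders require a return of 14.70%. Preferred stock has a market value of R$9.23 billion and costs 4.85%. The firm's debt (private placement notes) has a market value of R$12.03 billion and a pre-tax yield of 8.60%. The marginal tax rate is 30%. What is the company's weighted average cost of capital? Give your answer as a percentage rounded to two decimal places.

Total capital V = 38.28 + 9.23 + 12.03 = 59.54.
Equity: weight = 38.28/59.54 = 0.6429; cost = 14.7%.
Preferred: weight = 9.23/59.54 = 0.1550; cost = 4.85%.
Private placement notes: weight = 12.03/59.54 = 0.2020; after-tax cost = 8.6% × (1 − 30%) = 6.0200%.
WACC = 0.6429 × 14.7000% + 0.1550 × 4.8500% + 0.2020 × 6.0200% = 11.4192%.

11.42%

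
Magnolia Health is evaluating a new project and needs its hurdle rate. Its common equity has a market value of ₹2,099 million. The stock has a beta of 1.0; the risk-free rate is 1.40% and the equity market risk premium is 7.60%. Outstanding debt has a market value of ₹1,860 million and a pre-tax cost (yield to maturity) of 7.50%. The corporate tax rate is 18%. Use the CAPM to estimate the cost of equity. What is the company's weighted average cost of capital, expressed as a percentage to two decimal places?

7.66%

Cost of equity via CAPM: Re = 1.4% + 1.0 × 7.6% = 9.0000%.
Total capital V = 2099 + 1860 = 3959.
Equity: weight = 2099/3959 = 0.5302; cost = 9%.
Debt: weight = 1860/3959 = 0.4698; after-tax cost = 7.5% × (1 − 18%) = 6.1500%.
WACC = 0.5302 × 9.0000% + 0.4698 × 6.1500% = 7.6610%.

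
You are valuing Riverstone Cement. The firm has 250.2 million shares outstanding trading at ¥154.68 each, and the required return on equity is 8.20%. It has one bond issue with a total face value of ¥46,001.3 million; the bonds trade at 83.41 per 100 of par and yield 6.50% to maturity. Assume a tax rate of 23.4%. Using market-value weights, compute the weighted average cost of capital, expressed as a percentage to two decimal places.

6.60%

Market value of equity E = 154.68 × 250.2m = 38700.936m. Market value of debt D = 46001.3m × 83.41/100 = 38369.68433m.
Total capital V = 38700.936 + 38369.68433 = 77070.62033.
Equity: weight = 38700.936/77070.62033 = 0.5021; cost = 8.2%.
Bonds outstanding: weight = 38369.68433/77070.62033 = 0.4979; after-tax cost = 6.5% × (1 − 23.4%) = 4.9790%.
WACC = 0.5021 × 8.2000% + 0.4979 × 4.9790% = 6.5964%.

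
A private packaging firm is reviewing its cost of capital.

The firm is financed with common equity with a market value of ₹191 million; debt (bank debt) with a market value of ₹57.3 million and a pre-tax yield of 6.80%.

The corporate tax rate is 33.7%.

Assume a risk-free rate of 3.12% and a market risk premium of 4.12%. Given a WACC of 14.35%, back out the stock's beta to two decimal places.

Total capital V = 191 + 57.3 = 248.3.
Equity weight = 191/248.3 = 0.7692.
Bank debt weight = 57.3/248.3 = 0.2308.
Debt contribution = 0.2308 × 6.8% × (1 − 33.7%) = 1.0404%.
Required equity contribution = 14.35% − 1.0404% = 13.3096%  ⇒  Re = 17.3025%.
CAPM: 17.3025% = 3.12% + β × 4.12%  ⇒  β = 3.4423.

3.44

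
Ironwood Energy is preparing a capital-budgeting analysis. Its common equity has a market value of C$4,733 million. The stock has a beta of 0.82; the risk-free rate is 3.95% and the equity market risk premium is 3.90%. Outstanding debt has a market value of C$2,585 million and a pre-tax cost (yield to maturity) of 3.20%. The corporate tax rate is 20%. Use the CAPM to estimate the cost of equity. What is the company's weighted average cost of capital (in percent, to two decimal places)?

5.53%

Cost of equity via CAPM: Re = 3.95% + 0.82 × 3.9% = 7.1480%.
Total capital V = 4733 + 2585 = 7318.
Equity: weight = 4733/7318 = 0.6468; cost = 7.148%.
Debt: weight = 2585/7318 = 0.3532; after-tax cost = 3.2% × (1 − 20%) = 2.5600%.
WACC = 0.6468 × 7.1480% + 0.3532 × 2.5600% = 5.5273%.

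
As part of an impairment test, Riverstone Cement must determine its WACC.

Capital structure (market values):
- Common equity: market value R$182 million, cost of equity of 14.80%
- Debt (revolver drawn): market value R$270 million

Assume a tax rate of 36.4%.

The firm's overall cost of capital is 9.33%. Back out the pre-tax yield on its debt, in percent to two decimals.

8.87%

Total capital V = 182 + 270 = 452.
Equity weight = 182/452 = 0.4027.
Revolver drawn weight = 270/452 = 0.5973.
Equity contribution = 0.4027 × 14.8% = 5.9593%.
Remaining for debt = 9.33% − 5.9593% = 3.3707%.
Rd × (1 − 36.4%) × 0.5973 = 3.3707%  ⇒  Rd = 8.8724%.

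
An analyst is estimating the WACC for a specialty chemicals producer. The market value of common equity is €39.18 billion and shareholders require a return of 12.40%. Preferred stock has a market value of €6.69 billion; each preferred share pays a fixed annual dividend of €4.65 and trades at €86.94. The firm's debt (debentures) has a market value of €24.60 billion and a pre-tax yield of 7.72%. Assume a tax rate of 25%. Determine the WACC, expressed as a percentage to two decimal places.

9.42%

Cost of preferred: Rp = 4.65 / 86.94 = 5.3485%.
Total capital V = 39.18 + 6.69 + 24.6 = 70.47.
Equity: weight = 39.18/70.47 = 0.5560; cost = 12.4%.
Preferred: weight = 6.69/70.47 = 0.0949; cost = 5.3485%.
Debentures: weight = 24.6/70.47 = 0.3491; after-tax cost = 7.72% × (1 − 25%) = 5.7900%.
WACC = 0.5560 × 12.4000% + 0.0949 × 5.3485% + 0.3491 × 5.7900% = 9.4231%.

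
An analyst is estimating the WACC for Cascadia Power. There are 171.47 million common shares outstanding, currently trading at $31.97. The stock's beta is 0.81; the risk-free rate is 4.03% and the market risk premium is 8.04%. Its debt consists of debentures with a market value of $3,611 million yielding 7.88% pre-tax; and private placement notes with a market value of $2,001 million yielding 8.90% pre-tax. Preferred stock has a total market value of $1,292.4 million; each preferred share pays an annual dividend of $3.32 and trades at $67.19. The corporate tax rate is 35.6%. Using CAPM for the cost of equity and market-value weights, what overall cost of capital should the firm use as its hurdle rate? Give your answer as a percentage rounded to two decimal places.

Cost of equity via CAPM: Re = 4.03% + 0.81 × 8.04% = 10.5424%.
Cost of preferred: Rp = 3.32 / 67.19 = 4.9412%.
Market value of equity E = 31.97 × 171.47m = 5481.8959m.
Total capital V = 5481.8959 + 1292.4 + 3611 + 2001 = 12386.2959.
Equity: weight = 5481.8959/12386.2959 = 0.4426; cost = 10.5424%.
Preferred: weight = 1292.4/12386.2959 = 0.1043; cost = 4.9412%.
Debentures: weight = 3611/12386.2959 = 0.2915; after-tax cost = 7.88% × (1 − 35.6%) = 5.0747%.
Private placement notes: weight = 2001/12386.2959 = 0.1615; after-tax cost = 8.9% × (1 − 35.6%) = 5.7316%.
WACC = 0.4426 × 10.5424% + 0.1043 × 4.9412% + 0.2915 × 5.0747% + 0.1615 × 5.7316% = 7.5868%.

7.59%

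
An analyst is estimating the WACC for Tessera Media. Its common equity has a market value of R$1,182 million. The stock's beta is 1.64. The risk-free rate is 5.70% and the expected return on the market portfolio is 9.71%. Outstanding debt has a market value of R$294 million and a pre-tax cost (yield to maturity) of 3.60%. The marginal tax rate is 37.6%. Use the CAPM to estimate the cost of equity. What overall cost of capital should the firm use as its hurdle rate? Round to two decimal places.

Market risk premium = 9.71% − 5.7% = 4.01%.
Cost of equity via CAPM: Re = 5.7% + 1.64 × 4.01% = 12.2764%.
Total capital V = 1182 + 294 = 1476.
Equity: weight = 1182/1476 = 0.8008; cost = 12.2764%.
Debt: weight = 294/1476 = 0.1992; after-tax cost = 3.6% × (1 − 37.6%) = 2.2464%.
WACC = 0.8008 × 12.2764% + 0.1992 × 2.2464% = 10.2786%.

10.28%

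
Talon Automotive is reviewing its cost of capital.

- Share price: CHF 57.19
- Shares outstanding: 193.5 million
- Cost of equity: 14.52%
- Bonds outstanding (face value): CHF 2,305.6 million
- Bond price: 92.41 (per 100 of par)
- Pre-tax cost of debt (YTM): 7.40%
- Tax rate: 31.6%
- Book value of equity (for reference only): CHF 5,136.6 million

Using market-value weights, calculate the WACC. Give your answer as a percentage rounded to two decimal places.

Market value of equity E = 57.19 × 193.5m = 11066.265m. Market value of debt D = 2305.6m × 92.41/100 = 2130.60496m.
Total capital V = 11066.265 + 2130.60496 = 13196.86996.
Equity: weight = 11066.265/13196.86996 = 0.8386; cost = 14.52%.
Bonds outstanding: weight = 2130.60496/13196.86996 = 0.1614; after-tax cost = 7.4% × (1 − 31.6%) = 5.0616%.
WACC = 0.8386 × 14.5200% + 0.1614 × 5.0616% = 12.9930%.

12.99%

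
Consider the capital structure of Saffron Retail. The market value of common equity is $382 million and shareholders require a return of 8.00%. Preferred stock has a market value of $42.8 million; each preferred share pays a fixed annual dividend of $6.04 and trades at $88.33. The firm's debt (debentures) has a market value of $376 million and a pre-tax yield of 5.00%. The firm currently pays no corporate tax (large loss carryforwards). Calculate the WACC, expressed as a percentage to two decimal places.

Cost of preferred: Rp = 6.04 / 88.33 = 6.8380%.
Total capital V = 382 + 42.8 + 376 = 800.8.
Equity: weight = 382/800.8 = 0.4770; cost = 8%.
Preferred: weight = 42.8/800.8 = 0.0534; cost = 6.838%.
Debentures: weight = 376/800.8 = 0.4695; after-tax cost = 5% × (1 − 0%) = 5.0000%.
WACC = 0.4770 × 8.0000% + 0.0534 × 6.8380% + 0.4695 × 5.0000% = 6.5293%.

6.53%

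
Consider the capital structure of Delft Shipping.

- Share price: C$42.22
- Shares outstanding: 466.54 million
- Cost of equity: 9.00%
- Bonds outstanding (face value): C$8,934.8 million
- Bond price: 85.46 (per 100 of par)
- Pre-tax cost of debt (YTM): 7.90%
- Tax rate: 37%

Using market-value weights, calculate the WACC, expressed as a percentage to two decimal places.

7.88%

Market value of equity E = 42.22 × 466.54m = 19697.3188m. Market value of debt D = 8934.8m × 85.46/100 = 7635.68008m.
Total capital V = 19697.3188 + 7635.68008 = 27332.99888.
Equity: weight = 19697.3188/27332.99888 = 0.7206; cost = 9%.
Bonds outstanding: weight = 7635.68008/27332.99888 = 0.2794; after-tax cost = 7.9% × (1 − 37%) = 4.9770%.
WACC = 0.7206 × 9.0000% + 0.2794 × 4.9770% = 7.8761%.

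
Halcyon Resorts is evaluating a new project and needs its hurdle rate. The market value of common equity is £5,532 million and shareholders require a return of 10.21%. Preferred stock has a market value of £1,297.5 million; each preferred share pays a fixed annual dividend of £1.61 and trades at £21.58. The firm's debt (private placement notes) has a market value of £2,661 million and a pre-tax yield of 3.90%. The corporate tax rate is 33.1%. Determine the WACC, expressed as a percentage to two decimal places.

7.70%

Cost of preferred: Rp = 1.61 / 21.58 = 7.4606%.
Total capital V = 5532 + 1297.5 + 2661 = 9490.5.
Equity: weight = 5532/9490.5 = 0.5829; cost = 10.21%.
Preferred: weight = 1297.5/9490.5 = 0.1367; cost = 7.4606%.
Private placement notes: weight = 2661/9490.5 = 0.2804; after-tax cost = 3.9% × (1 − 33.1%) = 2.6091%.
WACC = 0.5829 × 10.2100% + 0.1367 × 7.4606% + 0.2804 × 2.6091% = 7.7029%.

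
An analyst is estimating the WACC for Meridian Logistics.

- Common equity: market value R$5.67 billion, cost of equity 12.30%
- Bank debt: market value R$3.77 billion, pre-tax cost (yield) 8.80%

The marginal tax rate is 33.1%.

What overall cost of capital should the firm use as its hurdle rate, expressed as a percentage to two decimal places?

Total capital V = 5.67 + 3.77 = 9.44.
Equity: weight = 5.67/9.44 = 0.6006; cost = 12.3%.
Bank debt: weight = 3.77/9.44 = 0.3994; after-tax cost = 8.8% × (1 − 33.1%) = 5.8872%.
WACC = 0.6006 × 12.3000% + 0.3994 × 5.8872% = 9.7390%.

9.74%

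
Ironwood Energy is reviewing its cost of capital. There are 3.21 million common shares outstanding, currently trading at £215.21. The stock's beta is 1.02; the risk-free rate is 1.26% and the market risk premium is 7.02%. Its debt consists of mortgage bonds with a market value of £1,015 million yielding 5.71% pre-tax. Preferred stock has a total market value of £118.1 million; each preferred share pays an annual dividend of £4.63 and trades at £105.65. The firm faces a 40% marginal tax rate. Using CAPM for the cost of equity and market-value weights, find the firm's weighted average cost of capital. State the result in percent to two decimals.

Cost of equity via CAPM: Re = 1.26% + 1.02 × 7.02% = 8.4204%.
Cost of preferred: Rp = 4.63 / 105.65 = 4.3824%.
Market value of equity E = 215.21 × 3.21m = 690.8241m.
Total capital V = 690.8241 + 118.1 + 1015 = 1823.9241.
Equity: weight = 690.8241/1823.9241 = 0.3788; cost = 8.4204%.
Preferred: weight = 118.1/1823.9241 = 0.0648; cost = 4.3824%.
Mortgage bonds: weight = 1015/1823.9241 = 0.5565; after-tax cost = 5.71% × (1 − 40%) = 3.4260%.
WACC = 0.3788 × 8.4204% + 0.0648 × 4.3824% + 0.5565 × 3.4260% = 5.3796%.

5.38%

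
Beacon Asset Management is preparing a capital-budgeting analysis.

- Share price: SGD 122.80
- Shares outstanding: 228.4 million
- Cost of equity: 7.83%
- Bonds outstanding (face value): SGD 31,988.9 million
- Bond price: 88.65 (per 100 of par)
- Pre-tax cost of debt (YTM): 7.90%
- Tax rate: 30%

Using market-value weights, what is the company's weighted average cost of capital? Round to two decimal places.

Market value of equity E = 122.8 × 228.4m = 28047.52m. Market value of debt D = 31988.9m × 88.65/100 = 28358.15985m.
Total capital V = 28047.52 + 28358.15985 = 56405.67985.
Equity: weight = 28047.52/56405.67985 = 0.4972; cost = 7.83%.
Bonds outstanding: weight = 28358.15985/56405.67985 = 0.5028; after-tax cost = 7.9% × (1 − 30%) = 5.5300%.
WACC = 0.4972 × 7.8300% + 0.5028 × 5.5300% = 6.6737%.

6.67%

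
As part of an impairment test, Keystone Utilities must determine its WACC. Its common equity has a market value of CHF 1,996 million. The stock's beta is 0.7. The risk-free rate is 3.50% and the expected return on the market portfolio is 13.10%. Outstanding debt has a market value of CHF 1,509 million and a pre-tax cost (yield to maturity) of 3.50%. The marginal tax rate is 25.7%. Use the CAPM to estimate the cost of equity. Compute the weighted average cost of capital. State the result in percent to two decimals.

Market risk premium = 13.1% − 3.5% = 9.6%.
Cost of equity via CAPM: Re = 3.5% + 0.7 × 9.6% = 10.2200%.
Total capital V = 1996 + 1509 = 3505.
Equity: weight = 1996/3505 = 0.5695; cost = 10.22%.
Debt: weight = 1509/3505 = 0.4305; after-tax cost = 3.5% × (1 − 25.7%) = 2.6005%.
WACC = 0.5695 × 10.2200% + 0.4305 × 2.6005% = 6.9396%.

6.94%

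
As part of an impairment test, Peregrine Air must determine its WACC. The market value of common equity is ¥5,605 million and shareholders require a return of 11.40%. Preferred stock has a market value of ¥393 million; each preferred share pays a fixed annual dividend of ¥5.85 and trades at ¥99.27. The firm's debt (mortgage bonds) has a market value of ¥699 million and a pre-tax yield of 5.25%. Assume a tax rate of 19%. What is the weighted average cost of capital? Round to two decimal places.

10.33%

Cost of preferred: Rp = 5.85 / 99.27 = 5.8930%.
Total capital V = 5605 + 393 + 699 = 6697.
Equity: weight = 5605/6697 = 0.8369; cost = 11.4%.
Preferred: weight = 393/6697 = 0.0587; cost = 5.893%.
Mortgage bonds: weight = 699/6697 = 0.1044; after-tax cost = 5.25% × (1 − 19%) = 4.2525%.
WACC = 0.8369 × 11.4000% + 0.0587 × 5.8930% + 0.1044 × 4.2525% = 10.3308%.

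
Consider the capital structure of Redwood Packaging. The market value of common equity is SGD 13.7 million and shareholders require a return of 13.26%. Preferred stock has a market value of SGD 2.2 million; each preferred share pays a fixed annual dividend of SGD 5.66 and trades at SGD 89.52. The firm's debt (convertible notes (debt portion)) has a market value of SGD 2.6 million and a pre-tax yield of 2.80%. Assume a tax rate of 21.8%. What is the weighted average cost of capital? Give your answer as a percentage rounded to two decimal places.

Cost of preferred: Rp = 5.66 / 89.52 = 6.3226%.
Total capital V = 13.7 + 2.2 + 2.6 = 18.5.
Equity: weight = 13.7/18.5 = 0.7405; cost = 13.26%.
Preferred: weight = 2.2/18.5 = 0.1189; cost = 6.3226%.
Convertible notes (debt portion): weight = 2.6/18.5 = 0.1405; after-tax cost = 2.8% × (1 − 21.8%) = 2.1896%.
WACC = 0.7405 × 13.2600% + 0.1189 × 6.3226% + 0.1405 × 2.1896% = 10.8792%.

10.88%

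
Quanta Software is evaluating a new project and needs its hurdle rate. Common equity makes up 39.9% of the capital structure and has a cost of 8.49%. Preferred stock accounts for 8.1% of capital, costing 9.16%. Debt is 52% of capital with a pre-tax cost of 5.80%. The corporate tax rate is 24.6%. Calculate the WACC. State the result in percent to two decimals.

6.40%

After-tax cost of debt = 5.8% × (1 − 24.6%) = 4.3732%.
WACC = 0.399 × 8.4900% + 0.081 × 9.1600% + 0.520 × 4.3732% = 6.4035%.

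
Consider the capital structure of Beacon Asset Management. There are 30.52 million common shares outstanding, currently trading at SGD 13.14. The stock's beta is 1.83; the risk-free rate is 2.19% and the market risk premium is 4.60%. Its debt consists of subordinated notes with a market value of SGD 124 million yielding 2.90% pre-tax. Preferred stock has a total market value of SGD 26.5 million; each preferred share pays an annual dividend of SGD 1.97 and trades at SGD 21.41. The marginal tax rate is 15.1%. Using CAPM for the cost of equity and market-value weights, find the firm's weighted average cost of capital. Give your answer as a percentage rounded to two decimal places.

Cost of equity via CAPM: Re = 2.19% + 1.83 × 4.6% = 10.6080%.
Cost of preferred: Rp = 1.97 / 21.41 = 9.2013%.
Market value of equity E = 13.14 × 30.52m = 401.0328m.
Total capital V = 401.0328 + 26.5 + 124 = 551.5328.
Equity: weight = 401.0328/551.5328 = 0.7271; cost = 10.608%.
Preferred: weight = 26.5/551.5328 = 0.0480; cost = 9.2013%.
Subordinated notes: weight = 124/551.5328 = 0.2248; after-tax cost = 2.9% × (1 − 15.1%) = 2.4621%.
WACC = 0.7271 × 10.6080% + 0.0480 × 9.2013% + 0.2248 × 2.4621% = 8.7090%.

8.71%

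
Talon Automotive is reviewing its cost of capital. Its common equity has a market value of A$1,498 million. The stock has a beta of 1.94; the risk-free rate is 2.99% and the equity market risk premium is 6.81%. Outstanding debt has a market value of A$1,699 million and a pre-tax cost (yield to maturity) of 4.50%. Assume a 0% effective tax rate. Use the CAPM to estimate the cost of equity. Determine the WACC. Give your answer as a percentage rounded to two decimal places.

Cost of equity via CAPM: Re = 2.99% + 1.94 × 6.81% = 16.2014%.
Total capital V = 1498 + 1699 = 3197.
Equity: weight = 1498/3197 = 0.4686; cost = 16.2014%.
Debt: weight = 1699/3197 = 0.5314; after-tax cost = 4.5% × (1 − 0%) = 4.5000%.
WACC = 0.4686 × 16.2014% + 0.5314 × 4.5000% = 9.9829%.

9.98%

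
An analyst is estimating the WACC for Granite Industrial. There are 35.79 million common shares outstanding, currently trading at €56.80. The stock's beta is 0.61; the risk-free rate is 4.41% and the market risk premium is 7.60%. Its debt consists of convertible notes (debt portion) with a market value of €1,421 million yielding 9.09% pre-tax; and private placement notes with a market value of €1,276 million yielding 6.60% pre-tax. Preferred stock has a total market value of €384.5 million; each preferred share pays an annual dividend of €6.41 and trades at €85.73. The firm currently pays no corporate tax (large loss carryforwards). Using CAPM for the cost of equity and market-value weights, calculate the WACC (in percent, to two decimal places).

8.33%

Cost of equity via CAPM: Re = 4.41% + 0.61 × 7.6% = 9.0460%.
Cost of preferred: Rp = 6.41 / 85.73 = 7.4770%.
Market value of equity E = 56.8 × 35.79m = 2032.872m.
Total capital V = 2032.872 + 384.5 + 1421 + 1276 = 5114.372.
Equity: weight = 2032.872/5114.372 = 0.3975; cost = 9.046%.
Preferred: weight = 384.5/5114.372 = 0.0752; cost = 7.477%.
Convertible notes (debt portion): weight = 1421/5114.372 = 0.2778; after-tax cost = 9.09% × (1 − 0%) = 9.0900%.
Private placement notes: weight = 1276/5114.372 = 0.2495; after-tax cost = 6.6% × (1 − 0%) = 6.6000%.
WACC = 0.3975 × 9.0460% + 0.0752 × 7.4770% + 0.2778 × 9.0900% + 0.2495 × 6.6000% = 8.3300%.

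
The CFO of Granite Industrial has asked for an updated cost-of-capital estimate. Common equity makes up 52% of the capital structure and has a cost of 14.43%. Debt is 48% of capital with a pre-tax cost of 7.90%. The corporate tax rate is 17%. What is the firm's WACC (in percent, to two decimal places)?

10.65%

After-tax cost of debt = 7.9% × (1 − 17%) = 6.5570%.
WACC = 0.520 × 14.4300% + 0.480 × 6.5570% = 10.6510%.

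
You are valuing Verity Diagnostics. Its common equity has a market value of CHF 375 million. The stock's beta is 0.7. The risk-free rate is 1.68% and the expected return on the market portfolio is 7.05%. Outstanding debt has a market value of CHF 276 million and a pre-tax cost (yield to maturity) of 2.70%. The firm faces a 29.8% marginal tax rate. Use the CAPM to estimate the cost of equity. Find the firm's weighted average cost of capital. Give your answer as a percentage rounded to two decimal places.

3.94%

Market risk premium = 7.05% − 1.68% = 5.37%.
Cost of equity via CAPM: Re = 1.68% + 0.7 × 5.37% = 5.4390%.
Total capital V = 375 + 276 = 651.
Equity: weight = 375/651 = 0.5760; cost = 5.439%.
Debt: weight = 276/651 = 0.4240; after-tax cost = 2.7% × (1 − 29.8%) = 1.8954%.
WACC = 0.5760 × 5.4390% + 0.4240 × 1.8954% = 3.9366%.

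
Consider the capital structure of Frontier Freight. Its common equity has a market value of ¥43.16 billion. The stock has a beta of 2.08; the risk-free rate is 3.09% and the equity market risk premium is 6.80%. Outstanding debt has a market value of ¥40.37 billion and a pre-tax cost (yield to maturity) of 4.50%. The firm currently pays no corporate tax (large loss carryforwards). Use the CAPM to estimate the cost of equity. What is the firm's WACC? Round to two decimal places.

Cost of equity via CAPM: Re = 3.09% + 2.08 × 6.8% = 17.2340%.
Total capital V = 43.16 + 40.37 = 83.53.
Equity: weight = 43.16/83.53 = 0.5167; cost = 17.234%.
Debt: weight = 40.37/83.53 = 0.4833; after-tax cost = 4.5% × (1 − 0%) = 4.5000%.
WACC = 0.5167 × 17.2340% + 0.4833 × 4.5000% = 11.0797%.

11.08%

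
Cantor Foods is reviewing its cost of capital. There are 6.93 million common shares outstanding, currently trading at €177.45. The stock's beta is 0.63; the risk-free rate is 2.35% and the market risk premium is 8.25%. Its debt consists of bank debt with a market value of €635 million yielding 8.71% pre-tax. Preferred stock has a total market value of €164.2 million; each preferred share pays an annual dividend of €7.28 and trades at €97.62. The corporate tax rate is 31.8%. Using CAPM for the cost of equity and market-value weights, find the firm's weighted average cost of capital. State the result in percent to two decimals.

Cost of equity via CAPM: Re = 2.35% + 0.63 × 8.25% = 7.5475%.
Cost of preferred: Rp = 7.28 / 97.62 = 7.4575%.
Market value of equity E = 177.45 × 6.93m = 1229.7285m.
Total capital V = 1229.7285 + 164.2 + 635 = 2028.9285.
Equity: weight = 1229.7285/2028.9285 = 0.6061; cost = 7.5475%.
Preferred: weight = 164.2/2028.9285 = 0.0809; cost = 7.4575%.
Bank debt: weight = 635/2028.9285 = 0.3130; after-tax cost = 8.71% × (1 − 31.8%) = 5.9402%.
WACC = 0.6061 × 7.5475% + 0.0809 × 7.4575% + 0.3130 × 5.9402% = 7.0372%.

7.04%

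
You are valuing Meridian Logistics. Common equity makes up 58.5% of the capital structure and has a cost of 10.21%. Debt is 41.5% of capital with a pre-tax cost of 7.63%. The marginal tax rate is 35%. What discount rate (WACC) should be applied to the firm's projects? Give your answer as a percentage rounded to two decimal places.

After-tax cost of debt = 7.63% × (1 − 35%) = 4.9595%.
WACC = 0.585 × 10.2100% + 0.415 × 4.9595% = 8.0310%.

8.03%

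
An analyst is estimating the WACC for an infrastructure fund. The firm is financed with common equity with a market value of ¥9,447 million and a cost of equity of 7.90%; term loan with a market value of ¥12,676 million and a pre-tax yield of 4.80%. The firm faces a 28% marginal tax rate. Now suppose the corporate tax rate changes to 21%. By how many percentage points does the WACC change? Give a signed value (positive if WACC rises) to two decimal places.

Current WACC:
Total capital V = 9447 + 12676 = 22123.
Equity: weight = 9447/22123 = 0.4270; cost = 7.9%.
Term loan: weight = 12676/22123 = 0.5730; after-tax cost = 4.8% × (1 − 28%) = 3.4560%.
WACC = 0.4270 × 7.9000% + 0.5730 × 3.4560% = 5.3537%.
After the change:
Total capital V = 9447 + 12676 = 22123.
Equity: weight = 9447/22123 = 0.4270; cost = 7.9%.
Term loan: weight = 12676/22123 = 0.5730; after-tax cost = 4.8% × (1 − 21%) = 3.7920%.
WACC = 0.4270 × 7.9000% + 0.5730 × 3.7920% = 5.5462%.
Change in WACC = 5.5462% − 5.3537% = 0.1925 pp.

+0.19 pp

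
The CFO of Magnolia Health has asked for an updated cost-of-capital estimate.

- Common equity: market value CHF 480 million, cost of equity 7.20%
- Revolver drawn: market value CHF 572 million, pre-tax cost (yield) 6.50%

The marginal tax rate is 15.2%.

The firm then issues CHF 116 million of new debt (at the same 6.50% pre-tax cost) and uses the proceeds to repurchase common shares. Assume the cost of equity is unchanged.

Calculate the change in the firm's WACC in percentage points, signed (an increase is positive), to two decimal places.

-0.19 pp

Current WACC:
Total capital V = 480 + 572 = 1052.
Equity: weight = 480/1052 = 0.4563; cost = 7.2%.
Revolver drawn: weight = 572/1052 = 0.5437; after-tax cost = 6.5% × (1 − 15.2%) = 5.5120%.
WACC = 0.4563 × 7.2000% + 0.5437 × 5.5120% = 6.2822%.
After the change:
Total capital V = 364 + 688 = 1052.
Equity: weight = 364/1052 = 0.3460; cost = 7.2%.
Revolver drawn: weight = 688/1052 = 0.6540; after-tax cost = 6.5% × (1 − 15.2%) = 5.5120%.
WACC = 0.3460 × 7.2000% + 0.6540 × 5.5120% = 6.0961%.
Change in WACC = 6.0961% − 6.2822% = -0.1861 pp.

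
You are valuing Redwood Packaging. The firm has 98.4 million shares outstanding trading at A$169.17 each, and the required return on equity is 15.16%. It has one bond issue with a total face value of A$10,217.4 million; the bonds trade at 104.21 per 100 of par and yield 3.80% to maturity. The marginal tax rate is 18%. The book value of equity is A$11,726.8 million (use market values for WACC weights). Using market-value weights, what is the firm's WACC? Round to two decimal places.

Market value of equity E = 169.17 × 98.4m = 16646.328m. Market value of debt D = 10217.4m × 104.21/100 = 10647.55254m.
Total capital V = 16646.328 + 10647.55254 = 27293.88054.
Equity: weight = 16646.328/27293.88054 = 0.6099; cost = 15.16%.
Bonds outstanding: weight = 10647.55254/27293.88054 = 0.3901; after-tax cost = 3.8% × (1 − 18%) = 3.1160%.
WACC = 0.6099 × 15.1600% + 0.3901 × 3.1160% = 10.4615%.

10.46%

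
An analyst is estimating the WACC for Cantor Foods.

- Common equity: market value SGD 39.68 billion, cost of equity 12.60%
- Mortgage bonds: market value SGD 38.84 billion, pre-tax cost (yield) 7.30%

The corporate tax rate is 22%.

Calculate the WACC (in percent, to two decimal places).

Total capital V = 39.68 + 38.84 = 78.52.
Equity: weight = 39.68/78.52 = 0.5053; cost = 12.6%.
Mortgage bonds: weight = 38.84/78.52 = 0.4947; after-tax cost = 7.3% × (1 − 22%) = 5.6940%.
WACC = 0.5053 × 12.6000% + 0.4947 × 5.6940% = 9.1839%.

9.18%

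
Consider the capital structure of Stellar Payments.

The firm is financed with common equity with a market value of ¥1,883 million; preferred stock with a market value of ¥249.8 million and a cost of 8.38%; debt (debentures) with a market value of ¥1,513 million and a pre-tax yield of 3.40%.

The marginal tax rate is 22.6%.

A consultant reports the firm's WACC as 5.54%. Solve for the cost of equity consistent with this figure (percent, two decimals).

Total capital V = 1883 + 249.8 + 1513 = 3645.8.
Equity weight = 1883/3645.8 = 0.5165.
Preferred weight = 249.8/3645.8 = 0.0685.
Debentures weight = 1513/3645.8 = 0.4150.
Debt contribution = 0.4150 × 3.4% × (1 − 22.6%) = 1.0921%.
Preferred contribution = 0.0685 × 8.38% = 0.5742%.
Required equity contribution = 5.54% − 1.6663% = 3.8737%.
Re = 3.8737% / 0.5165 = 7.5002%.

7.50%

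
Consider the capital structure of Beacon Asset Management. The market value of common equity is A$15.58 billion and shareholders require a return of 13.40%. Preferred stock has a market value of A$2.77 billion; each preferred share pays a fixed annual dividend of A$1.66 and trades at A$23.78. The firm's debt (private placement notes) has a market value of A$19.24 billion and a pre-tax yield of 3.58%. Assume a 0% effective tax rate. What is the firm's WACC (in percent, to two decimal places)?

Cost of preferred: Rp = 1.66 / 23.78 = 6.9807%.
Total capital V = 15.58 + 2.77 + 19.24 = 37.59.
Equity: weight = 15.58/37.59 = 0.4145; cost = 13.4%.
Preferred: weight = 2.77/37.59 = 0.0737; cost = 6.9807%.
Private placement notes: weight = 19.24/37.59 = 0.5118; after-tax cost = 3.58% × (1 − 0%) = 3.5800%.
WACC = 0.4145 × 13.4000% + 0.0737 × 6.9807% + 0.5118 × 3.5800% = 7.9007%.

7.90%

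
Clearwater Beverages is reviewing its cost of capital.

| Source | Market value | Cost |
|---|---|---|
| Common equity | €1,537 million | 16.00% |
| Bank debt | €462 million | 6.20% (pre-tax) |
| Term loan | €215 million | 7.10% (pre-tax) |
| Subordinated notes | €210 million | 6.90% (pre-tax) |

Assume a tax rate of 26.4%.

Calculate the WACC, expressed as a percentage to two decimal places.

Total capital V = 1537 + 462 + 215 + 210 = 2424.
Equity: weight = 1537/2424 = 0.6341; cost = 16%.
Bank debt: weight = 462/2424 = 0.1906; after-tax cost = 6.2% × (1 − 26.4%) = 4.5632%.
Term loan: weight = 215/2424 = 0.0887; after-tax cost = 7.1% × (1 − 26.4%) = 5.2256%.
Subordinated notes: weight = 210/2424 = 0.0866; after-tax cost = 6.9% × (1 − 26.4%) = 5.0784%.
WACC = 0.6341 × 16.0000% + 0.1906 × 4.5632% + 0.0887 × 5.2256% + 0.0866 × 5.0784% = 11.9184%.

11.92%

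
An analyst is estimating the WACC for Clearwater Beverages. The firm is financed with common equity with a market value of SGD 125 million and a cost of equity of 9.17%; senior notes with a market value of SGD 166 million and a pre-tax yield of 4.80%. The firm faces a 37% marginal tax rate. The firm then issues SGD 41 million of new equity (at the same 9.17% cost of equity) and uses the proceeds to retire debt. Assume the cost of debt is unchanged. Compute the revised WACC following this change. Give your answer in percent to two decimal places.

6.53%

After the change:
Total capital V = 166 + 125 = 291.
Equity: weight = 166/291 = 0.5704; cost = 9.17%.
Senior notes: weight = 125/291 = 0.4296; after-tax cost = 4.8% × (1 − 37%) = 3.0240%.
WACC = 0.5704 × 9.1700% + 0.4296 × 3.0240% = 6.5300%.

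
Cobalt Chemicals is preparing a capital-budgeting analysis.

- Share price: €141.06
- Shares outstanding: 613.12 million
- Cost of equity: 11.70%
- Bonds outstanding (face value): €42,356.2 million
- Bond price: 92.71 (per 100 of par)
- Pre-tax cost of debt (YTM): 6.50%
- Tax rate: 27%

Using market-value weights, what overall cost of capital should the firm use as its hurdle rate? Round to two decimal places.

9.53%

Market value of equity E = 141.06 × 613.12m = 86486.7072m. Market value of debt D = 42356.2m × 92.71/100 = 39268.43302m.
Total capital V = 86486.7072 + 39268.43302 = 125755.14022.
Equity: weight = 86486.7072/125755.14022 = 0.6877; cost = 11.7%.
Bonds outstanding: weight = 39268.43302/125755.14022 = 0.3123; after-tax cost = 6.5% × (1 − 27%) = 4.7450%.
WACC = 0.6877 × 11.7000% + 0.3123 × 4.7450% = 9.5282%.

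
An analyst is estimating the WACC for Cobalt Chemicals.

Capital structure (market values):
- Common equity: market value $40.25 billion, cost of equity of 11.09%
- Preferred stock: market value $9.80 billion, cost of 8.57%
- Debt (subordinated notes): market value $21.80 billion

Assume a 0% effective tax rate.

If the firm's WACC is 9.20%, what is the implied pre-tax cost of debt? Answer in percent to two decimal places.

Total capital V = 40.25 + 9.8 + 21.8 = 71.85.
Equity weight = 40.25/71.85 = 0.5602.
Preferred weight = 9.8/71.85 = 0.1364.
Subordinated notes weight = 21.8/71.85 = 0.3034.
Equity contribution = 0.5602 × 11.09% = 6.2126%.
Preferred contribution = 0.1364 × 8.57% = 1.1689%.
Remaining for debt = 9.2% − 7.3815% = 1.8185%.
Rd × (1 − 0%) × 0.3034 = 1.8185%  ⇒  Rd = 5.9936%.

5.99%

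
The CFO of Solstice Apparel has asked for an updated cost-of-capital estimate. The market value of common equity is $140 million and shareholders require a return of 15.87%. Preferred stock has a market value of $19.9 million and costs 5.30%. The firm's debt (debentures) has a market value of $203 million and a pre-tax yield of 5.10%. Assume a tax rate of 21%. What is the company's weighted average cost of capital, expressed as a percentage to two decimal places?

Total capital V = 140 + 19.9 + 203 = 362.9.
Equity: weight = 140/362.9 = 0.3858; cost = 15.87%.
Preferred: weight = 19.9/362.9 = 0.0548; cost = 5.3%.
Debentures: weight = 203/362.9 = 0.5594; after-tax cost = 5.1% × (1 − 21%) = 4.0290%.
WACC = 0.3858 × 15.8700% + 0.0548 × 5.3000% + 0.5594 × 4.0290% = 8.6667%.

8.67%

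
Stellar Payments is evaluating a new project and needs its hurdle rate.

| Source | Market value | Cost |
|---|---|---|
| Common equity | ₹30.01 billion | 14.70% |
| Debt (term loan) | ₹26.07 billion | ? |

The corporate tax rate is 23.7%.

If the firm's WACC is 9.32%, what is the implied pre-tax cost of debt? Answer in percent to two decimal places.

4.10%

Total capital V = 30.01 + 26.07 = 56.08.
Equity weight = 30.01/56.08 = 0.5351.
Term loan weight = 26.07/56.08 = 0.4649.
Equity contribution = 0.5351 × 14.7% = 7.8664%.
Remaining for debt = 9.32% − 7.8664% = 1.4536%.
Rd × (1 − 23.7%) × 0.4649 = 1.4536%  ⇒  Rd = 4.0982%.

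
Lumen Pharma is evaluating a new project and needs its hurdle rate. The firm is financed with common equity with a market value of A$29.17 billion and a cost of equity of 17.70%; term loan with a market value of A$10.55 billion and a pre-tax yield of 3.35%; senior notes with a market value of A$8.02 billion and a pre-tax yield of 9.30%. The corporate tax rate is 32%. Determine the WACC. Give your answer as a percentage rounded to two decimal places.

Total capital V = 29.17 + 10.55 + 8.02 = 47.74.
Equity: weight = 29.17/47.74 = 0.6110; cost = 17.7%.
Term loan: weight = 10.55/47.74 = 0.2210; after-tax cost = 3.35% × (1 − 32%) = 2.2780%.
Senior notes: weight = 8.02/47.74 = 0.1680; after-tax cost = 9.3% × (1 − 32%) = 6.3240%.
WACC = 0.6110 × 17.7000% + 0.2210 × 2.2780% + 0.1680 × 6.3240% = 12.3808%.

12.38%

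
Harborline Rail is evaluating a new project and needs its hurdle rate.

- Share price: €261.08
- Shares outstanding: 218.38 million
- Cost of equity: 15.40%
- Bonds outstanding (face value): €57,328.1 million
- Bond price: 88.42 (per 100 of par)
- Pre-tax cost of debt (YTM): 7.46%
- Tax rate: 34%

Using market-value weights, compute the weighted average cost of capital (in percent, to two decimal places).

10.47%

Market value of equity E = 261.08 × 218.38m = 57014.6504m. Market value of debt D = 57328.1m × 88.42/100 = 50689.50602m.
Total capital V = 57014.6504 + 50689.50602 = 107704.15642.
Equity: weight = 57014.6504/107704.15642 = 0.5294; cost = 15.4%.
Bonds outstanding: weight = 50689.50602/107704.15642 = 0.4706; after-tax cost = 7.46% × (1 − 34%) = 4.9236%.
WACC = 0.5294 × 15.4000% + 0.4706 × 4.9236% = 10.4694%.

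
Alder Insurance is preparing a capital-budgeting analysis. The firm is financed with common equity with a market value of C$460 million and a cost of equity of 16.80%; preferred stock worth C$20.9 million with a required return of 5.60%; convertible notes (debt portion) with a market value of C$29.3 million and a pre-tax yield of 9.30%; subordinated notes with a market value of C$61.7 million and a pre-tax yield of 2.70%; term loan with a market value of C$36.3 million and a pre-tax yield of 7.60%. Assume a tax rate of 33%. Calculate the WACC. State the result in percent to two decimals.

Total capital V = 460 + 20.9 + 29.3 + 61.7 + 36.3 = 608.2.
Equity: weight = 460/608.2 = 0.7563; cost = 16.8%.
Preferred: weight = 20.9/608.2 = 0.0344; cost = 5.6%.
Convertible notes (debt portion): weight = 29.3/608.2 = 0.0482; after-tax cost = 9.3% × (1 − 33%) = 6.2310%.
Subordinated notes: weight = 61.7/608.2 = 0.1014; after-tax cost = 2.7% × (1 − 33%) = 1.8090%.
Term loan: weight = 36.3/608.2 = 0.0597; after-tax cost = 7.6% × (1 − 33%) = 5.0920%.
WACC = 0.7563 × 16.8000% + 0.0344 × 5.6000% + 0.0482 × 6.2310% + 0.1014 × 1.8090% + 0.0597 × 5.0920% = 13.6864%.

13.69%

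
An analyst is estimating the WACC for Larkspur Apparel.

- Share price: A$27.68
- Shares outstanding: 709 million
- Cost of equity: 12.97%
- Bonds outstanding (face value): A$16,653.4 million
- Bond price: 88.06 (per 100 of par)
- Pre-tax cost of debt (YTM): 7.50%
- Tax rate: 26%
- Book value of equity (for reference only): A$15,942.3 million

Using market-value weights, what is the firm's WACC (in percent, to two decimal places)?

9.80%

Market value of equity E = 27.68 × 709m = 19625.12m. Market value of debt D = 16653.4m × 88.06/100 = 14664.98404m.
Total capital V = 19625.12 + 14664.98404 = 34290.10404.
Equity: weight = 19625.12/34290.10404 = 0.5723; cost = 12.97%.
Bonds outstanding: weight = 14664.98404/34290.10404 = 0.4277; after-tax cost = 7.5% × (1 − 26%) = 5.5500%.
WACC = 0.5723 × 12.9700% + 0.4277 × 5.5500% = 9.7967%.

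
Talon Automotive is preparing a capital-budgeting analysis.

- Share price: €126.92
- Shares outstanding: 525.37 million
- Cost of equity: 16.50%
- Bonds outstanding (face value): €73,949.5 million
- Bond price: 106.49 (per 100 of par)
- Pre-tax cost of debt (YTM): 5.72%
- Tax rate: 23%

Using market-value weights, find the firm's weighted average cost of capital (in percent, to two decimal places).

Market value of equity E = 126.92 × 525.37m = 66679.9604m. Market value of debt D = 73949.5m × 106.49/100 = 78748.82255m.
Total capital V = 66679.9604 + 78748.82255 = 145428.78295.
Equity: weight = 66679.9604/145428.78295 = 0.4585; cost = 16.5%.
Bonds outstanding: weight = 78748.82255/145428.78295 = 0.5415; after-tax cost = 5.72% × (1 − 23%) = 4.4044%.
WACC = 0.4585 × 16.5000% + 0.5415 × 4.4044% = 9.9503%.

9.95%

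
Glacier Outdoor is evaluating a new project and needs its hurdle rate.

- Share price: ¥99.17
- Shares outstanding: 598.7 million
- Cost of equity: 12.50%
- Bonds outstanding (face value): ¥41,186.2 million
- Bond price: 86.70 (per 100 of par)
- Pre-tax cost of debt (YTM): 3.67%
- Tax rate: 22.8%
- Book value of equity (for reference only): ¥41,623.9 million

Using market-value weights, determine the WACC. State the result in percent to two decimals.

Market value of equity E = 99.17 × 598.7m = 59373.079m. Market value of debt D = 41186.2m × 86.7/100 = 35708.4354m.
Total capital V = 59373.079 + 35708.4354 = 95081.5144.
Equity: weight = 59373.079/95081.5144 = 0.6244; cost = 12.5%.
Bonds outstanding: weight = 35708.4354/95081.5144 = 0.3756; after-tax cost = 3.67% × (1 − 22.8%) = 2.8332%.
WACC = 0.6244 × 12.5000% + 0.3756 × 2.8332% = 8.8696%.

8.87%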